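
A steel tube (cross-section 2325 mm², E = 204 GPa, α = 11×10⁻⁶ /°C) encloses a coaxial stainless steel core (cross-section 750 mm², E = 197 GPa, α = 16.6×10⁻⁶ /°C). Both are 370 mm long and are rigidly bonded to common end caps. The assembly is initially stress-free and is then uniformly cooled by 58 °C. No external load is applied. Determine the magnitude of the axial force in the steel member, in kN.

Equilibrium of a rigid end plate with no external load gives equal and opposite internal forces ±P in the two members. Since α_{stainless steel} > α_{steel}, cooling drives the stainless steel into tension and the steel into compression.
Compatibility of the two members (thermal + elastic change equal): (α₁ − α₂)ΔT = P·[1/(A₁E₁) + 1/(A₂E₂)].
|α₁ − α₂|·ΔT = 5.6×10⁻⁶ × 58 = 0.0003248.
1/(A₁E₁) + 1/(A₂E₂) = 1/(2325×204×10³) + 1/(750×197×10³) = 8.877×10⁻⁹ N⁻¹.
P = 0.0003248 / 8.877×10⁻⁹ = 36590 N = 36.59 kN.

P ≈ 36.6 kN (compressive in the steel)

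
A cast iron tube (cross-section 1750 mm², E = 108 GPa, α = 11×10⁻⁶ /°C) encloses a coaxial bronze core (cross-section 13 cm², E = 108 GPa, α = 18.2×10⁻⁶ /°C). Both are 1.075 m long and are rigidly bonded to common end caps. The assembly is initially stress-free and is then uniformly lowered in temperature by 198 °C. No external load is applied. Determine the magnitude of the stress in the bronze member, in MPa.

Equilibrium of a rigid end plate with no external load gives equal and opposite internal forces ±P in the two members. Since α_{bronze} > α_{cast iron}, cooling drives the bronze into tension and the cast iron into compression.
Setting the final lengths equal and cancelling L: (α₁ − α₂)ΔT = P/(A₁E₁) + P/(A₂E₂).
|α₁ − α₂|·ΔT = 7.2×10⁻⁶ × 198 = 0.001426.
1/(A₁E₁) + 1/(A₂E₂) = 1/(1750×108×10³) + 1/(1300×108×10³) = 1.241×10⁻⁸ N⁻¹.
P = 0.001426 / 1.241×10⁻⁸ = 114800 N = 114.8 kN.
σ_{bronze} = P/A₂ = 114800/1300 = 88.34 MPa, tensile.

σ ≈ 88.3 MPa (tensile)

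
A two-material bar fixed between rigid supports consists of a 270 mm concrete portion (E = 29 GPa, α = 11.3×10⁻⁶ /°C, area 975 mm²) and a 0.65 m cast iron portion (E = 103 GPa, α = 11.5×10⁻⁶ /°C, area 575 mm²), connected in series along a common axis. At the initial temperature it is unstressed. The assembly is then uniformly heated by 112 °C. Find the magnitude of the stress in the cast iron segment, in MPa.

σ ≈ 99.9 MPa (compressive)

With the walls removed the bar would change length by δ_free = Σ αᵢΔT Lᵢ = 11.3×10⁻⁶×112×270 + 11.5×10⁻⁶×112×650 = 1.179 mm.
The walls prevent any net length change, so an axial force P (same in every segment) develops. Compatibility: P · Σ Lᵢ/(AᵢEᵢ) = δ_free.
The series flexibility is Σ Lᵢ/(AᵢEᵢ) = 270/(975×29×10³) + 650/(575×103×10³) = 2.052×10⁻⁵ mm/N.
Hence P = δ_free / Σ(L/AE) = 1.179/2.052×10⁻⁵ = 57.44 kN (compressive).
σ_{cast iron} = P / A = 57440 / 575 = 99.9 MPa.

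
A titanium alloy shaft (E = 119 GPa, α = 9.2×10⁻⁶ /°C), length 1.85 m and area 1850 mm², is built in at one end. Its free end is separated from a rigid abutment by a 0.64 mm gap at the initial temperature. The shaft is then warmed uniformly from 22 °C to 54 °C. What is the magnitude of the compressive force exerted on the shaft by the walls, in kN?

Free thermal elongation = αΔT L = 9.2×10⁻⁶ × 32 × 1850 = 0.5446 mm.
This is smaller than the 0.64 mm clearance, so the shaft expands freely without reaching the stop — the stress is zero.

P ≈ 0 kN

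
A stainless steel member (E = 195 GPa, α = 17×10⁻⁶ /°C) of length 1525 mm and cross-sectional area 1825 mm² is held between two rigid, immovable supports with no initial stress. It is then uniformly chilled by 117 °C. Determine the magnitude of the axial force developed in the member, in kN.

P ≈ 708 kN (tensile)

The ends cannot move, so σ = EαΔT = 195×10³ × 17×10⁻⁶ × 117 = 387.9 MPa.
Axial force P = σA = 387.9 × 1825 = 707800 N = 707.8 kN, tensile.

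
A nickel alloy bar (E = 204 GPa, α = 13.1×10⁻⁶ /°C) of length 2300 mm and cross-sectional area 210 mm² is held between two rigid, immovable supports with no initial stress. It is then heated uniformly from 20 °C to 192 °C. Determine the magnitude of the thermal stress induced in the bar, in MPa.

σ ≈ 460 MPa (compressive)

Because both ends are immovable the net strain is zero, and the suppressed thermal strain is αΔT = 13.1×10⁻⁶ × 172 = 2253.2×10⁻⁶.
σ = EαΔT = 204×10³ × 13.1×10⁻⁶ × 172 = 459.7 MPa (compressive; the bar is trying to expand).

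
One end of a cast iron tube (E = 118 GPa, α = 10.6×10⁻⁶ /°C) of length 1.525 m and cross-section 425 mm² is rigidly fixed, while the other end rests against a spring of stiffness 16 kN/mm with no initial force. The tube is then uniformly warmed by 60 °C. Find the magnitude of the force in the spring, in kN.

P ≈ 10.4 kN

If the spring were absent the tube would lengthen by αΔT L = 10.6×10⁻⁶ × 60 × 1525 = 0.9699 mm.
Let P be the compressive force at the spring. The tube shortens elastically by PL/(AE) and the spring compresses by P/k; together these equal δ_free.
P [ L/(AE) + 1/k ] = δ_free → P [ 1525/(425×118×10³) + 1/(16×10³) ] = 0.9699.
P = 0.9699 / 9.291×10⁻⁵ = 10440 N.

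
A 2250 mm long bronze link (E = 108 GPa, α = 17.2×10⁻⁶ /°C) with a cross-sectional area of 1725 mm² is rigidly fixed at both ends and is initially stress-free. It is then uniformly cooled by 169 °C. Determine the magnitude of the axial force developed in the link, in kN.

P ≈ 542 kN (tensile)

With zero net strain, σ = E·αΔT = 108 GPa × 17.2×10⁻⁶ × 169 = 313.9 MPa.
P = AEαΔT = 1725 × 108×10³ × 17.2×10⁻⁶ × 169 = 541.5 kN (tensile).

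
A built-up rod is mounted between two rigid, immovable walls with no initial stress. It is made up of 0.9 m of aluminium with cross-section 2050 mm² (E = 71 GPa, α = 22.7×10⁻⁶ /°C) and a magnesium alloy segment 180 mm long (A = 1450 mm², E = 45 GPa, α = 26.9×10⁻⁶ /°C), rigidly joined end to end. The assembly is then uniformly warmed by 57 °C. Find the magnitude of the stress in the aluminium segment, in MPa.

With the walls removed the bar would change length by δ_free = Σ αᵢΔT Lᵢ = 22.7×10⁻⁶×57×900 + 26.9×10⁻⁶×57×180 = 1.441 mm.
The walls prevent any net length change, so an axial force P (same in every segment) develops. Compatibility: P · Σ Lᵢ/(AᵢEᵢ) = δ_free.
The series flexibility is Σ Lᵢ/(AᵢEᵢ) = 900/(2050×71×10³) + 180/(1450×45×10³) = 8.942×10⁻⁶ mm/N.
P = 1.441 / 8.942×10⁻⁶ = 161100 N = 161.1 kN, compressive.
σ_{aluminium} = P / A = 161100 / 2050 = 78.58 MPa.

σ ≈ 78.6 MPa (compressive)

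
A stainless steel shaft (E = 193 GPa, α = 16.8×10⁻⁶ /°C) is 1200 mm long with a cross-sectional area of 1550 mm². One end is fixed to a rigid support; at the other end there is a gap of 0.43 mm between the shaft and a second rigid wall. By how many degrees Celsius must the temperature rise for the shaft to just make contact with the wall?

ΔT ≈ 21.3 °C

Contact occurs when the free expansion equals the gap: αΔT L = 0.43 mm.
ΔT = 0.43 / (16.8×10⁻⁶ × 1200) = 21.33 °C.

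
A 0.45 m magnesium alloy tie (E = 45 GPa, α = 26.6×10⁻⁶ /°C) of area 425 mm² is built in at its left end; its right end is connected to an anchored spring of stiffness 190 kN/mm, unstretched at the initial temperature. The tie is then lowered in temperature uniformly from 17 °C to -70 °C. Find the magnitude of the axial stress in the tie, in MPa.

σ ≈ 85.1 MPa (tensile)

Free thermal contraction: δ_free = αΔT L = 26.6×10⁻⁶ × 87 × 450 = 1.041 mm.
With a force P in the spring, the elastic change of the tie is PL/(AE) and that of the spring is P/k; compatibility requires their sum to equal δ_free.
P [ L/(AE) + 1/k ] = δ_free → P [ 450/(425×45×10³) + 1/(190×10³) ] = 1.041.
P = 1.041 / 2.879×10⁻⁵ = 36170 N.
σ = P/A = 36170/425 = 85.1 MPa.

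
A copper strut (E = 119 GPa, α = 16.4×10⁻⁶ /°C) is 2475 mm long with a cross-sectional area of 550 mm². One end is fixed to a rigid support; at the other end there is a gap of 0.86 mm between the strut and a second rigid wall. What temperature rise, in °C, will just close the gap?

The gap closes when αΔT L = 0.86 mm, since the strut is still unstressed at that instant.
So ΔT = g/(αL) = 0.86/(16.4×10⁻⁶ × 2475) = 21.19 °C.

ΔT ≈ 21.2 °C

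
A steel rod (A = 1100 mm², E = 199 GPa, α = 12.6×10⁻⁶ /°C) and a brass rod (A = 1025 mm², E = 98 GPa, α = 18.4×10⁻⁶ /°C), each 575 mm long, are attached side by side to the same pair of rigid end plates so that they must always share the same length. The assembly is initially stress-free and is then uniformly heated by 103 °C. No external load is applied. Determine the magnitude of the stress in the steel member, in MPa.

σ ≈ 37.4 MPa (tensile)

Equilibrium of a rigid end plate with no external load gives equal and opposite internal forces ±P in the two members. Since α_{brass} > α_{steel}, heating drives the brass into compression and the steel into tension.
Compatibility of the two members (thermal + elastic change equal): (α₁ − α₂)ΔT = P·[1/(A₁E₁) + 1/(A₂E₂)].
|α₁ − α₂|·ΔT = 5.8×10⁻⁶ × 103 = 0.0005974.
1/(A₁E₁) + 1/(A₂E₂) = 1/(1100×199×10³) + 1/(1025×98×10³) = 1.452×10⁻⁸ N⁻¹.
P = 0.0005974 / 1.452×10⁻⁸ = 41130 N = 41.13 kN.
σ_{steel} = P/A₁ = 41130/1100 = 37.39 MPa, tensile.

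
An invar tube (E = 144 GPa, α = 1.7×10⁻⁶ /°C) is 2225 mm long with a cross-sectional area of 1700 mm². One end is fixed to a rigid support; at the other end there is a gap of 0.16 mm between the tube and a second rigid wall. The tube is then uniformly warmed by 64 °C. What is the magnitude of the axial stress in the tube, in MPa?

If the wall were absent the tube would grow by αΔT L = 1.7×10⁻⁶ × 64 × 2225 = 0.2421 mm.
After closing the 0.16 mm clearance, 0.2421 − 0.16 = 0.08208 mm of expansion remains to be suppressed by the wall.
Compatibility: PL/(AE) = 0.08208 mm, so σ = P/A = E × (0.08208/2225) = 5.312 MPa.

σ ≈ 5.31 MPa (compressive)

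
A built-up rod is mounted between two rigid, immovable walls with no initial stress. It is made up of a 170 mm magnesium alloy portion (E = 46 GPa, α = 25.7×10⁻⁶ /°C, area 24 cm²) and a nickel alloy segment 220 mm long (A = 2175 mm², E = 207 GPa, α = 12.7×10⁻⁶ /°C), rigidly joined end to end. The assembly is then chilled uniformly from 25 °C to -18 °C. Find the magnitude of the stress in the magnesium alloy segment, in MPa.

σ ≈ 63.3 MPa (tensile)

Free thermal contraction of the whole bar: Σ αᵢΔT Lᵢ = 25.7×10⁻⁶×43×170 + 12.7×10⁻⁶×43×220 = 0.308 mm.
The rigid supports impose zero overall length change; the single axial force P common to all segments must satisfy P Σ Lᵢ/(AᵢEᵢ) = δ_free.
The series flexibility is Σ Lᵢ/(AᵢEᵢ) = 170/(2400×46×10³) + 220/(2175×207×10³) = 2.028×10⁻⁶ mm/N.
Hence P = δ_free / Σ(L/AE) = 0.308/2.028×10⁻⁶ = 151.8 kN (tensile).
σ_{magnesium alloy} = P / A = 151800 / 2400 = 63.27 MPa.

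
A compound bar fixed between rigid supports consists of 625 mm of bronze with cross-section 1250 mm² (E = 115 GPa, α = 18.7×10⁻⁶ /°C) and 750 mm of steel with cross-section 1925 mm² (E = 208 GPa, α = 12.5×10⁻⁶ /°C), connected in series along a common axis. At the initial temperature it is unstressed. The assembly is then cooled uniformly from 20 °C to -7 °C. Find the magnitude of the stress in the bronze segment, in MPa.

Free thermal contraction of the whole bar: Σ αᵢΔT Lᵢ = 18.7×10⁻⁶×27×625 + 12.5×10⁻⁶×27×750 = 0.5687 mm.
The walls prevent any net length change, so an axial force P (same in every segment) develops. Compatibility: P · Σ Lᵢ/(AᵢEᵢ) = δ_free.
The series flexibility is Σ Lᵢ/(AᵢEᵢ) = 625/(1250×115×10³) + 750/(1925×208×10³) = 6.221×10⁻⁶ mm/N.
So P = 0.5687 / 6.221×10⁻⁶ = 91.41 kN, tensile.
σ_{bronze} = P / A = 91410 / 1250 = 73.13 MPa.

σ ≈ 73.1 MPa (tensile)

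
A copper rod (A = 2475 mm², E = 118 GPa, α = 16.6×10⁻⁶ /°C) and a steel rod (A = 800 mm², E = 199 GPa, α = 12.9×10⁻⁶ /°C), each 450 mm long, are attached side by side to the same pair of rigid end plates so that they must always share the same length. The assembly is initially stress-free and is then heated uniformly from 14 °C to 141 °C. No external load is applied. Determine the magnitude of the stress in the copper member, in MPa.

Equilibrium of a rigid end plate with no external load gives equal and opposite internal forces ±P in the two members. Since α_{copper} > α_{steel}, heating drives the copper into compression and the steel into tension.
Equating the net (thermal + elastic) strains gives |α₁ − α₂|·ΔT = P·[1/(A₁E₁) + 1/(A₂E₂)].
|α₁ − α₂|·ΔT = 3.7×10⁻⁶ × 127 = 0.0004699.
1/(A₁E₁) + 1/(A₂E₂) = 1/(2475×118×10³) + 1/(800×199×10³) = 9.705×10⁻⁹ N⁻¹.
P = 0.0004699 / 9.705×10⁻⁹ = 48420 N = 48.42 kN.
σ_{copper} = P/A₁ = 48420/2475 = 19.56 MPa, compressive.

σ ≈ 19.6 MPa (compressive)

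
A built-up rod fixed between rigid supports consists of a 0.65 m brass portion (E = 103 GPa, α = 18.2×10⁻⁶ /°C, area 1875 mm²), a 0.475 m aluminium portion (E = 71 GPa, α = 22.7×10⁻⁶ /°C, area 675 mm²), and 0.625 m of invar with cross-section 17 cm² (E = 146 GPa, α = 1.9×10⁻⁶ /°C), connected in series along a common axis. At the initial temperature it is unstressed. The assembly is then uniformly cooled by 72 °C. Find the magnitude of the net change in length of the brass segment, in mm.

|ΔL| ≈ 0.487 mm

With the walls removed the bar would change length by δ_free = Σ αᵢΔT Lᵢ = 18.2×10⁻⁶×72×650 + 22.7×10⁻⁶×72×475 + 1.9×10⁻⁶×72×625 = 1.714 mm.
The rigid supports impose zero overall length change; the single axial force P common to all segments must satisfy P Σ Lᵢ/(AᵢEᵢ) = δ_free.
The series flexibility is Σ Lᵢ/(AᵢEᵢ) = 650/(1875×103×10³) + 475/(675×71×10³) + 625/(1700×146×10³) = 1.58×10⁻⁵ mm/N.
P = 1.714 / 1.58×10⁻⁵ = 108500 N = 108.5 kN, tensile.
For the brass segment, free thermal change = 18.2×10⁻⁶×72×650 = 0.8518 mm and elastic change from P = 108500×650/(1875×103×10³) = 0.3651 mm; these oppose, so the net change is 0.487 mm (segment shortens).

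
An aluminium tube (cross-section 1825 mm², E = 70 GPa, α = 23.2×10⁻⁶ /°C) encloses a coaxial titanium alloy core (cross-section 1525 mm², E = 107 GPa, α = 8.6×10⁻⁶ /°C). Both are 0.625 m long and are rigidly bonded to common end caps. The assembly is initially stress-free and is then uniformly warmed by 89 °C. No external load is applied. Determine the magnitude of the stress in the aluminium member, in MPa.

σ ≈ 51 MPa (compressive)

Equilibrium of a rigid end plate with no external load gives equal and opposite internal forces ±P in the two members. Since α_{aluminium} > α_{titanium alloy}, heating drives the aluminium into compression and the titanium alloy into tension.
Setting the final lengths equal and cancelling L: (α₁ − α₂)ΔT = P/(A₁E₁) + P/(A₂E₂).
|α₁ − α₂|·ΔT = 14.6×10⁻⁶ × 89 = 0.001299.
1/(A₁E₁) + 1/(A₂E₂) = 1/(1825×70×10³) + 1/(1525×107×10³) = 1.396×10⁻⁸ N⁻¹.
P = 0.001299 / 1.396×10⁻⁸ = 93110 N = 93.11 kN.
σ_{aluminium} = P/A₁ = 93110/1825 = 51.02 MPa, compressive.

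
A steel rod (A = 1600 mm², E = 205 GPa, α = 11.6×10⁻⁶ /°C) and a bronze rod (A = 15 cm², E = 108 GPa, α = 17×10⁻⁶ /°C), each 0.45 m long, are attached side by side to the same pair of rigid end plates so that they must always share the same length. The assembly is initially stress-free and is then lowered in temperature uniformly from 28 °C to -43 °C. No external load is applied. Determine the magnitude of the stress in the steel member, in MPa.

σ ≈ 26 MPa (compressive)

Equilibrium of a rigid end plate with no external load gives equal and opposite internal forces ±P in the two members. Since α_{bronze} > α_{steel}, cooling drives the bronze into tension and the steel into compression.
Equating the net (thermal + elastic) strains gives |α₁ − α₂|·ΔT = P·[1/(A₁E₁) + 1/(A₂E₂)].
|α₁ − α₂|·ΔT = 5.4×10⁻⁶ × 71 = 0.0003834.
1/(A₁E₁) + 1/(A₂E₂) = 1/(1600×205×10³) + 1/(1500×108×10³) = 9.222×10⁻⁹ N⁻¹.
So P = 0.0003834 / 9.222×10⁻⁹ = 41.58 kN.
σ_{steel} = P/A₁ = 41580/1600 = 25.99 MPa, compressive.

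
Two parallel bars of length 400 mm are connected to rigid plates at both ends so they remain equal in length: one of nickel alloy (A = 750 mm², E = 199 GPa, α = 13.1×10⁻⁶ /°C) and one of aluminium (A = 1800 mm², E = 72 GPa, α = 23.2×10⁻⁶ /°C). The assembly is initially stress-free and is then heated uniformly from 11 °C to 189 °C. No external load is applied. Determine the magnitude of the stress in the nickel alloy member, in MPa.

Equilibrium of a rigid end plate with no external load gives equal and opposite internal forces ±P in the two members. Since α_{aluminium} > α_{nickel alloy}, heating drives the aluminium into compression and the nickel alloy into tension.
Equating the net (thermal + elastic) strains gives |α₁ − α₂|·ΔT = P·[1/(A₁E₁) + 1/(A₂E₂)].
|α₁ − α₂|·ΔT = 10.1×10⁻⁶ × 178 = 0.001798.
1/(A₁E₁) + 1/(A₂E₂) = 1/(750×199×10³) + 1/(1800×72×10³) = 1.442×10⁻⁸ N⁻¹.
So P = 0.001798 / 1.442×10⁻⁸ = 124.7 kN.
σ_{nickel alloy} = P/A₁ = 124700/750 = 166.3 MPa, tensile.

σ ≈ 166 MPa (tensile)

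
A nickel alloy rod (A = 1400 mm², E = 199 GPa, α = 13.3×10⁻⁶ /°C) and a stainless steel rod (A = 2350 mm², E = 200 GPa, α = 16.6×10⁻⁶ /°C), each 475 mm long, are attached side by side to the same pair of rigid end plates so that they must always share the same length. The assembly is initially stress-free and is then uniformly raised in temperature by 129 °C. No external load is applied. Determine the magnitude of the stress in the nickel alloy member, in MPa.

σ ≈ 53.2 MPa (tensile)

The stainless steel has the larger α, so on heating it would change length more than the nickel alloy if both were free. The rigid plates force a common final length, so the stainless steel is put into compression and the nickel alloy into tension, with equal and opposite forces P (no external load).
Compatibility of the two members (thermal + elastic change equal): (α₁ − α₂)ΔT = P·[1/(A₁E₁) + 1/(A₂E₂)].
|α₁ − α₂|·ΔT = 3.3×10⁻⁶ × 129 = 0.0004257.
1/(A₁E₁) + 1/(A₂E₂) = 1/(1400×199×10³) + 1/(2350×200×10³) = 5.717×10⁻⁹ N⁻¹.
P = 0.0004257 / 5.717×10⁻⁹ = 74460 N = 74.46 kN.
σ_{nickel alloy} = P/A₁ = 74460/1400 = 53.19 MPa, tensile.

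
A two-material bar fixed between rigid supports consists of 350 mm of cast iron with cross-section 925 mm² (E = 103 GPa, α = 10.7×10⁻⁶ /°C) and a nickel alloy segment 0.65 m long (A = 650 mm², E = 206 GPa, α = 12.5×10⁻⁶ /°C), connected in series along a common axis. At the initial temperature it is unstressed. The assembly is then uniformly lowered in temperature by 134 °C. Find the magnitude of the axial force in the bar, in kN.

P ≈ 187 kN (tensile)

If the supports were absent, the total length change would be Σ αᵢΔT Lᵢ = 10.7×10⁻⁶×134×350 + 12.5×10⁻⁶×134×650 = 1.591 mm.
The walls prevent any net length change, so an axial force P (same in every segment) develops. Compatibility: P · Σ Lᵢ/(AᵢEᵢ) = δ_free.
The series flexibility is Σ Lᵢ/(AᵢEᵢ) = 350/(925×103×10³) + 650/(650×206×10³) = 8.528×10⁻⁶ mm/N.
P = 1.591 / 8.528×10⁻⁶ = 186500 N = 186.5 kN, tensile.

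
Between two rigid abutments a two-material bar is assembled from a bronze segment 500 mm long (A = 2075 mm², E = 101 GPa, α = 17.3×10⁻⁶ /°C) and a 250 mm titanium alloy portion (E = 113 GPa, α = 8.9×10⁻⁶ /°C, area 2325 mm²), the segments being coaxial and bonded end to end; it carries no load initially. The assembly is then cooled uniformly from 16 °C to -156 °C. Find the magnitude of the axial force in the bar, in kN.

If the supports were absent, the total length change would be Σ αᵢΔT Lᵢ = 17.3×10⁻⁶×172×500 + 8.9×10⁻⁶×172×250 = 1.871 mm.
The rigid supports impose zero overall length change; the single axial force P common to all segments must satisfy P Σ Lᵢ/(AᵢEᵢ) = δ_free.
Σ Lᵢ/(AᵢEᵢ) = 500/(2075×101×10³) + 250/(2325×113×10³) = 3.337×10⁻⁶ mm/N.
P = 1.871 / 3.337×10⁻⁶ = 560500 N = 560.5 kN, tensile.

P ≈ 560 kN (tensile)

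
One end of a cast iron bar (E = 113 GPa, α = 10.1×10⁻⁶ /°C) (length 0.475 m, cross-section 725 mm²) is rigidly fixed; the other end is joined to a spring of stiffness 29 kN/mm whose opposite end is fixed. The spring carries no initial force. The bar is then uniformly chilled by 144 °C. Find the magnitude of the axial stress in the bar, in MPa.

σ ≈ 23.7 MPa (tensile)

If the spring were absent the bar would shorten by αΔT L = 10.1×10⁻⁶ × 144 × 475 = 0.6908 mm.
With a force P in the spring, the elastic change of the bar is PL/(AE) and that of the spring is P/k; compatibility requires their sum to equal δ_free.
P [ L/(AE) + 1/k ] = δ_free → P [ 475/(725×113×10³) + 1/(29×10³) ] = 0.6908.
P = 0.6908 / 4.028×10⁻⁵ = 17150 N.
σ = P/A = 17150/725 = 23.66 MPa.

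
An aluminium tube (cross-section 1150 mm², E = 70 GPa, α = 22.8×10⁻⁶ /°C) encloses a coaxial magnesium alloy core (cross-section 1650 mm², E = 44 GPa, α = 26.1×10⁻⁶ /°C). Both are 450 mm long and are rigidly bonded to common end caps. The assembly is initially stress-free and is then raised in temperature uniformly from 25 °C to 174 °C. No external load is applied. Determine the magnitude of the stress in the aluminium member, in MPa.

Equilibrium of a rigid end plate with no external load gives equal and opposite internal forces ±P in the two members. Since α_{magnesium alloy} > α_{aluminium}, heating drives the magnesium alloy into compression and the aluminium into tension.
Equating the net (thermal + elastic) strains gives |α₁ − α₂|·ΔT = P·[1/(A₁E₁) + 1/(A₂E₂)].
|α₁ − α₂|·ΔT = 3.3×10⁻⁶ × 149 = 0.0004917.
1/(A₁E₁) + 1/(A₂E₂) = 1/(1150×70×10³) + 1/(1650×44×10³) = 2.62×10⁻⁸ N⁻¹.
P = 0.0004917 / 2.62×10⁻⁸ = 18770 N = 18.77 kN.
σ_{aluminium} = P/A₁ = 18770/1150 = 16.32 MPa, tensile.

σ ≈ 16.3 MPa (tensile)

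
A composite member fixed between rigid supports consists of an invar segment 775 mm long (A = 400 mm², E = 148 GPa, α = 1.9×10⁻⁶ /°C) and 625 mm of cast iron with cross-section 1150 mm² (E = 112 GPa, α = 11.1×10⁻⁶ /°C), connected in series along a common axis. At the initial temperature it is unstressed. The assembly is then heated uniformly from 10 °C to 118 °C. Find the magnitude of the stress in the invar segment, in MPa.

σ ≈ 127 MPa (compressive)

If the supports were absent, the total length change would be Σ αᵢΔT Lᵢ = 1.9×10⁻⁶×108×775 + 11.1×10⁻⁶×108×625 = 0.9083 mm.
Since the ends are fixed, an axial force P builds up, equal in every segment, with P · Σ Lᵢ/(AᵢEᵢ) = δ_free.
Σ Lᵢ/(AᵢEᵢ) = 775/(400×148×10³) + 625/(1150×112×10³) = 1.794×10⁻⁵ mm/N.
P = 0.9083 / 1.794×10⁻⁵ = 50620 N = 50.62 kN, compressive.
σ_{invar} = P / A = 50620 / 400 = 126.5 MPa.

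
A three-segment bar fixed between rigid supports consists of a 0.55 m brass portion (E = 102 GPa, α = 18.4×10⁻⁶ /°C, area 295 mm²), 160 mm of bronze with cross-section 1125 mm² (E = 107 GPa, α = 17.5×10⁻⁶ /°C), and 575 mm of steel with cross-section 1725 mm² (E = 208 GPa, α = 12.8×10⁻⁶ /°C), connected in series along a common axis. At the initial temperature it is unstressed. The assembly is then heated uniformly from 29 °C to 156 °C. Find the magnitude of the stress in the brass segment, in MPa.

With the walls removed the bar would change length by δ_free = Σ αᵢΔT Lᵢ = 18.4×10⁻⁶×127×550 + 17.5×10⁻⁶×127×160 + 12.8×10⁻⁶×127×575 = 2.576 mm.
The rigid supports impose zero overall length change; the single axial force P common to all segments must satisfy P Σ Lᵢ/(AᵢEᵢ) = δ_free.
The series flexibility is Σ Lᵢ/(AᵢEᵢ) = 550/(295×102×10³) + 160/(1125×107×10³) + 575/(1725×208×10³) = 2.121×10⁻⁵ mm/N.
Hence P = δ_free / Σ(L/AE) = 2.576/2.121×10⁻⁵ = 121.4 kN (compressive).
σ_{brass} = P / A = 121400 / 295 = 411.6 MPa.

σ ≈ 412 MPa (compressive)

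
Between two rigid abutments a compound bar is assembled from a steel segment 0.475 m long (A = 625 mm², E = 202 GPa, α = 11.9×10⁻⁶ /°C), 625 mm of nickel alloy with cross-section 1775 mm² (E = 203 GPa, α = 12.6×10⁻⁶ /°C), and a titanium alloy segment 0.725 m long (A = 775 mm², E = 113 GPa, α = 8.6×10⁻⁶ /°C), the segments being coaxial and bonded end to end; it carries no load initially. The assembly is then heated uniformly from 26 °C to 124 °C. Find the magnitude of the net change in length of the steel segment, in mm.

If the supports were absent, the total length change would be Σ αᵢΔT Lᵢ = 11.9×10⁻⁶×98×475 + 12.6×10⁻⁶×98×625 + 8.6×10⁻⁶×98×725 = 1.937 mm.
The walls prevent any net length change, so an axial force P (same in every segment) develops. Compatibility: P · Σ Lᵢ/(AᵢEᵢ) = δ_free.
The series flexibility is Σ Lᵢ/(AᵢEᵢ) = 475/(625×202×10³) + 625/(1775×203×10³) + 725/(775×113×10³) = 1.378×10⁻⁵ mm/N.
Hence P = δ_free / Σ(L/AE) = 1.937/1.378×10⁻⁵ = 140.6 kN (compressive).
For the steel segment, free thermal change = 11.9×10⁻⁶×98×475 = 0.5539 mm and elastic change from P = 140600×475/(625×202×10³) = 0.529 mm; these oppose, so the net change is 0.025 mm (segment lengthens).

|ΔL| ≈ 0.025 mm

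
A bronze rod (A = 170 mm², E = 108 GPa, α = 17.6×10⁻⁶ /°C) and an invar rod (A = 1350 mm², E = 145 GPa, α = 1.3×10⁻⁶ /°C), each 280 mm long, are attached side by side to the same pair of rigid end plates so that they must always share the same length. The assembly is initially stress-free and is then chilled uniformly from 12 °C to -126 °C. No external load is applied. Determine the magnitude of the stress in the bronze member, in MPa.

Equilibrium of a rigid end plate with no external load gives equal and opposite internal forces ±P in the two members. Since α_{bronze} > α_{invar}, cooling drives the bronze into tension and the invar into compression.
Equating the net (thermal + elastic) strains gives |α₁ − α₂|·ΔT = P·[1/(A₁E₁) + 1/(A₂E₂)].
|α₁ − α₂|·ΔT = 16.3×10⁻⁶ × 138 = 0.002249.
1/(A₁E₁) + 1/(A₂E₂) = 1/(170×108×10³) + 1/(1350×145×10³) = 5.957×10⁻⁸ N⁻¹.
So P = 0.002249 / 5.957×10⁻⁸ = 37.76 kN.
σ_{bronze} = P/A₁ = 37760/170 = 222.1 MPa, tensile.

σ ≈ 222 MPa (tensile)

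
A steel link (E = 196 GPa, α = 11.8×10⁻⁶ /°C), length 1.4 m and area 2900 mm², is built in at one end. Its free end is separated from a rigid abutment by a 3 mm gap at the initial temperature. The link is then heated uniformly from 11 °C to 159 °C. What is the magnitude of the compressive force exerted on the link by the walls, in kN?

P ≈ 0 kN

Free thermal elongation = αΔT L = 11.8×10⁻⁶ × 148 × 1400 = 2.445 mm.
This is smaller than the 3 mm clearance, so the link expands freely without reaching the stop — the stress is zero.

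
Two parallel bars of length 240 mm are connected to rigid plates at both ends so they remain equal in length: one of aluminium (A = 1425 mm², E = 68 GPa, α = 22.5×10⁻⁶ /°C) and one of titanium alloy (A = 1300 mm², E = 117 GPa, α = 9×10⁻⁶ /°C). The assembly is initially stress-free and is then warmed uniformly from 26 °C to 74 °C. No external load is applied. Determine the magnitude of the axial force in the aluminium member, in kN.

Both members must finish at the same length. With the larger α, the aluminium tends to over-expand; the plates restrain it, putting the aluminium in compression and the titanium alloy in tension. With no external load the two internal forces are equal and opposite, magnitude P.
Compatibility of the two members (thermal + elastic change equal): (α₁ − α₂)ΔT = P·[1/(A₁E₁) + 1/(A₂E₂)].
|α₁ − α₂|·ΔT = 13.5×10⁻⁶ × 48 = 0.000648.
1/(A₁E₁) + 1/(A₂E₂) = 1/(1425×68×10³) + 1/(1300×117×10³) = 1.689×10⁻⁸ N⁻¹.
P = 0.000648 / 1.689×10⁻⁸ = 38360 N = 38.36 kN.

P ≈ 38.4 kN (compressive in the aluminium)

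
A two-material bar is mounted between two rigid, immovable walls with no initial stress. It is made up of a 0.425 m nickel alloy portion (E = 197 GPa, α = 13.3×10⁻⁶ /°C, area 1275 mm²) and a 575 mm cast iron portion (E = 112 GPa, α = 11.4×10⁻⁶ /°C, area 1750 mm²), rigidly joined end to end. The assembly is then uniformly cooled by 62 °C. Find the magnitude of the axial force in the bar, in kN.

P ≈ 164 kN (tensile)

With the walls removed the bar would change length by δ_free = Σ αᵢΔT Lᵢ = 13.3×10⁻⁶×62×425 + 11.4×10⁻⁶×62×575 = 0.7569 mm.
The walls prevent any net length change, so an axial force P (same in every segment) develops. Compatibility: P · Σ Lᵢ/(AᵢEᵢ) = δ_free.
Σ Lᵢ/(AᵢEᵢ) = 425/(1275×197×10³) + 575/(1750×112×10³) = 4.626×10⁻⁶ mm/N.
Hence P = δ_free / Σ(L/AE) = 0.7569/4.626×10⁻⁶ = 163.6 kN (tensile).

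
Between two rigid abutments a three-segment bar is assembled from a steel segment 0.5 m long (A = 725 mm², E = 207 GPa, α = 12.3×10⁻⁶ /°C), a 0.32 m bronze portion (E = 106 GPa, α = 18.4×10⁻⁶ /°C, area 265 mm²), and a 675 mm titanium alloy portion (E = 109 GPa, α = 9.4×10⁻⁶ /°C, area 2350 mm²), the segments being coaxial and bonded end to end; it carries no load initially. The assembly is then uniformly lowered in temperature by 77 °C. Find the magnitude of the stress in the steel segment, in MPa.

With the walls removed the bar would change length by δ_free = Σ αᵢΔT Lᵢ = 12.3×10⁻⁶×77×500 + 18.4×10⁻⁶×77×320 + 9.4×10⁻⁶×77×675 = 1.415 mm.
Since the ends are fixed, an axial force P builds up, equal in every segment, with P · Σ Lᵢ/(AᵢEᵢ) = δ_free.
Σ Lᵢ/(AᵢEᵢ) = 500/(725×207×10³) + 320/(265×106×10³) + 675/(2350×109×10³) = 1.736×10⁻⁵ mm/N.
So P = 1.415 / 1.736×10⁻⁵ = 81.54 kN, tensile.
σ_{steel} = P / A = 81540 / 725 = 112.5 MPa.

σ ≈ 112 MPa (tensile)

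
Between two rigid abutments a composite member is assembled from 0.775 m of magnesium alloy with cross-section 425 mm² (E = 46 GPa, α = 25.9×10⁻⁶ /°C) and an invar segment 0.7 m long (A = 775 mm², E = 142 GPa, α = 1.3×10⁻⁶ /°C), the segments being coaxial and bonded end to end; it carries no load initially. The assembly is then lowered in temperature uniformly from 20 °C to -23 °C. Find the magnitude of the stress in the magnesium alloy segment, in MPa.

σ ≈ 46.1 MPa (tensile)

If the supports were absent, the total length change would be Σ αᵢΔT Lᵢ = 25.9×10⁻⁶×43×775 + 1.3×10⁻⁶×43×700 = 0.9022 mm.
The rigid supports impose zero overall length change; the single axial force P common to all segments must satisfy P Σ Lᵢ/(AᵢEᵢ) = δ_free.
Σ Lᵢ/(AᵢEᵢ) = 775/(425×46×10³) + 700/(775×142×10³) = 4.6×10⁻⁵ mm/N.
So P = 0.9022 / 4.6×10⁻⁵ = 19.61 kN, tensile.
σ_{magnesium alloy} = P / A = 19610 / 425 = 46.15 MPa.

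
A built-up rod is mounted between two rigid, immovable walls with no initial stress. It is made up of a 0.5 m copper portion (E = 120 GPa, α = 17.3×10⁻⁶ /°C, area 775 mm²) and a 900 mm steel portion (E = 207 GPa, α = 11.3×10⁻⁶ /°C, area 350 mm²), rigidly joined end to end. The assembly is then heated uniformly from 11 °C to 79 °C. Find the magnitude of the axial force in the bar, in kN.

P ≈ 71.9 kN (compressive)

With the walls removed the bar would change length by δ_free = Σ αᵢΔT Lᵢ = 17.3×10⁻⁶×68×500 + 11.3×10⁻⁶×68×900 = 1.28 mm.
The walls prevent any net length change, so an axial force P (same in every segment) develops. Compatibility: P · Σ Lᵢ/(AᵢEᵢ) = δ_free.
The series flexibility is Σ Lᵢ/(AᵢEᵢ) = 500/(775×120×10³) + 900/(350×207×10³) = 1.78×10⁻⁵ mm/N.
Hence P = δ_free / Σ(L/AE) = 1.28/1.78×10⁻⁵ = 71.9 kN (compressive).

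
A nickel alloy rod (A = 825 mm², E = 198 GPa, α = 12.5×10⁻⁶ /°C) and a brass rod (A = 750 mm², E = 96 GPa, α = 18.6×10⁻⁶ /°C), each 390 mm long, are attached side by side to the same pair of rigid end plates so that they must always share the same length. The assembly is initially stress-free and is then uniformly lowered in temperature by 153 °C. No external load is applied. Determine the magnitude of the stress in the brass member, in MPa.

σ ≈ 62.2 MPa (tensile)

Both members must finish at the same length. With the larger α, the brass tends to over-contract; the plates restrain it, putting the brass in tension and the nickel alloy in compression. With no external load the two internal forces are equal and opposite, magnitude P.
Setting the final lengths equal and cancelling L: (α₁ − α₂)ΔT = P/(A₁E₁) + P/(A₂E₂).
|α₁ − α₂|·ΔT = 6.1×10⁻⁶ × 153 = 0.0009333.
1/(A₁E₁) + 1/(A₂E₂) = 1/(825×198×10³) + 1/(750×96×10³) = 2.001×10⁻⁸ N⁻¹.
So P = 0.0009333 / 2.001×10⁻⁸ = 46.64 kN.
σ_{brass} = P/A₂ = 46640/750 = 62.19 MPa, tensile.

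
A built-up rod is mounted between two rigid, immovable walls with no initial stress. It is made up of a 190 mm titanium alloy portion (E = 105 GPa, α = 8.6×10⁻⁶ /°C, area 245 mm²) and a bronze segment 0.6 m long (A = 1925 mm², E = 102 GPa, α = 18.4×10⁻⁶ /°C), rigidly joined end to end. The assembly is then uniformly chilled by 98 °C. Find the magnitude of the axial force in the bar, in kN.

P ≈ 119 kN (tensile)

Free thermal contraction of the whole bar: Σ αᵢΔT Lᵢ = 8.6×10⁻⁶×98×190 + 18.4×10⁻⁶×98×600 = 1.242 mm.
The rigid supports impose zero overall length change; the single axial force P common to all segments must satisfy P Σ Lᵢ/(AᵢEᵢ) = δ_free.
The series flexibility is Σ Lᵢ/(AᵢEᵢ) = 190/(245×105×10³) + 600/(1925×102×10³) = 1.044×10⁻⁵ mm/N.
Hence P = δ_free / Σ(L/AE) = 1.242/1.044×10⁻⁵ = 119 kN (tensile).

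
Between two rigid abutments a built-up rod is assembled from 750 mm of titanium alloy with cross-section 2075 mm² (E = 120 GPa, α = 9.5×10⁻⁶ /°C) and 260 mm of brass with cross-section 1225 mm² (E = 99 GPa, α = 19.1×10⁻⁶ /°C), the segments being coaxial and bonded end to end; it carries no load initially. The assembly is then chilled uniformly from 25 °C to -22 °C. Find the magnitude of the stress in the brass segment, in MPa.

σ ≈ 90 MPa (tensile)

With the walls removed the bar would change length by δ_free = Σ αᵢΔT Lᵢ = 9.5×10⁻⁶×47×750 + 19.1×10⁻⁶×47×260 = 0.5683 mm.
The rigid supports impose zero overall length change; the single axial force P common to all segments must satisfy P Σ Lᵢ/(AᵢEᵢ) = δ_free.
The series flexibility is Σ Lᵢ/(AᵢEᵢ) = 750/(2075×120×10³) + 260/(1225×99×10³) = 5.156×10⁻⁶ mm/N.
P = 0.5683 / 5.156×10⁻⁶ = 110200 N = 110.2 kN, tensile.
σ_{brass} = P / A = 110200 / 1225 = 89.97 MPa.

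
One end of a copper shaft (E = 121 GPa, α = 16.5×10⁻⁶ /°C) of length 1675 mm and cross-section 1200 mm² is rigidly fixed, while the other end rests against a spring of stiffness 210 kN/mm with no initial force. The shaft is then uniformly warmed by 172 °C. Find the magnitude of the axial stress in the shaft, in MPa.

σ ≈ 243 MPa (compressive)

Free thermal expansion: δ_free = αΔT L = 16.5×10⁻⁶ × 172 × 1675 = 4.754 mm.
Let P be the compressive force at the spring. The shaft shortens elastically by PL/(AE) and the spring compresses by P/k; together these equal δ_free.
P [ L/(AE) + 1/k ] = δ_free → P [ 1675/(1200×121×10³) + 1/(210×10³) ] = 4.754.
P = 4.754 / 1.63×10⁻⁵ = 291700 N.
σ = P/A = 291700/1200 = 243.1 MPa.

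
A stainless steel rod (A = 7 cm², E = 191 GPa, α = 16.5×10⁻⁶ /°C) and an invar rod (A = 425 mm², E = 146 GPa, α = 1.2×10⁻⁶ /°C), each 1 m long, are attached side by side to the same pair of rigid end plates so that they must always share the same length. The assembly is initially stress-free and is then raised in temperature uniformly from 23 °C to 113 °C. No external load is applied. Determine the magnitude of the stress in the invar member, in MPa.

σ ≈ 137 MPa (tensile)

The stainless steel has the larger α, so on heating it would change length more than the invar if both were free. The rigid plates force a common final length, so the stainless steel is put into compression and the invar into tension, with equal and opposite forces P (no external load).
Equating the net (thermal + elastic) strains gives |α₁ − α₂|·ΔT = P·[1/(A₁E₁) + 1/(A₂E₂)].
|α₁ − α₂|·ΔT = 15.3×10⁻⁶ × 90 = 0.001377.
1/(A₁E₁) + 1/(A₂E₂) = 1/(700×191×10³) + 1/(425×146×10³) = 2.36×10⁻⁸ N⁻¹.
So P = 0.001377 / 2.36×10⁻⁸ = 58.36 kN.
σ_{invar} = P/A₂ = 58360/425 = 137.3 MPa, tensile.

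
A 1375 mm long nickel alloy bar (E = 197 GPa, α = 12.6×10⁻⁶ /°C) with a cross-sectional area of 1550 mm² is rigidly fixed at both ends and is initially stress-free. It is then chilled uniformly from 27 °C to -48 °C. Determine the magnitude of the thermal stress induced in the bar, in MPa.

Because both ends are immovable the net strain is zero, and the suppressed thermal strain is αΔT = 12.6×10⁻⁶ × 75 = 945×10⁻⁶.
Hence σ = E·αΔT = 197×10³ × 945×10⁻⁶ = 186.2 MPa, tensile.

σ ≈ 186 MPa (tensile)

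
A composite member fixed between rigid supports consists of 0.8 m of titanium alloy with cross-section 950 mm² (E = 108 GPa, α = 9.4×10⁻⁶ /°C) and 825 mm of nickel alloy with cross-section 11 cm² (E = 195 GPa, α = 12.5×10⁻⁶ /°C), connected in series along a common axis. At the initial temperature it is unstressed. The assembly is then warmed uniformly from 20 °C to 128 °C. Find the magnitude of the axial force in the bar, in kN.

P ≈ 165 kN (compressive)

Free thermal expansion of the whole bar: Σ αᵢΔT Lᵢ = 9.4×10⁻⁶×108×800 + 12.5×10⁻⁶×108×825 = 1.926 mm.
The walls prevent any net length change, so an axial force P (same in every segment) develops. Compatibility: P · Σ Lᵢ/(AᵢEᵢ) = δ_free.
Σ Lᵢ/(AᵢEᵢ) = 800/(950×108×10³) + 825/(1100×195×10³) = 1.164×10⁻⁵ mm/N.
P = 1.926 / 1.164×10⁻⁵ = 165400 N = 165.4 kN, compressive.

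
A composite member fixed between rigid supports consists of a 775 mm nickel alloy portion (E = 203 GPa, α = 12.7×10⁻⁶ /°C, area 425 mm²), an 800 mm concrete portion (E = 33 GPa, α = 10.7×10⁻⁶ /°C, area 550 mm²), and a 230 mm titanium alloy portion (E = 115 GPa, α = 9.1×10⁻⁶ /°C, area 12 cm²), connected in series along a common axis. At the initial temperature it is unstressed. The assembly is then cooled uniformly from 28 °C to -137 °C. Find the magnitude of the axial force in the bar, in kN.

With the walls removed the bar would change length by δ_free = Σ αᵢΔT Lᵢ = 12.7×10⁻⁶×165×775 + 10.7×10⁻⁶×165×800 + 9.1×10⁻⁶×165×230 = 3.382 mm.
The rigid supports impose zero overall length change; the single axial force P common to all segments must satisfy P Σ Lᵢ/(AᵢEᵢ) = δ_free.
Σ Lᵢ/(AᵢEᵢ) = 775/(425×203×10³) + 800/(550×33×10³) + 230/(1200×115×10³) = 5.473×10⁻⁵ mm/N.
P = 3.382 / 5.473×10⁻⁵ = 61790 N = 61.79 kN, tensile.

P ≈ 61.8 kN (tensile)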